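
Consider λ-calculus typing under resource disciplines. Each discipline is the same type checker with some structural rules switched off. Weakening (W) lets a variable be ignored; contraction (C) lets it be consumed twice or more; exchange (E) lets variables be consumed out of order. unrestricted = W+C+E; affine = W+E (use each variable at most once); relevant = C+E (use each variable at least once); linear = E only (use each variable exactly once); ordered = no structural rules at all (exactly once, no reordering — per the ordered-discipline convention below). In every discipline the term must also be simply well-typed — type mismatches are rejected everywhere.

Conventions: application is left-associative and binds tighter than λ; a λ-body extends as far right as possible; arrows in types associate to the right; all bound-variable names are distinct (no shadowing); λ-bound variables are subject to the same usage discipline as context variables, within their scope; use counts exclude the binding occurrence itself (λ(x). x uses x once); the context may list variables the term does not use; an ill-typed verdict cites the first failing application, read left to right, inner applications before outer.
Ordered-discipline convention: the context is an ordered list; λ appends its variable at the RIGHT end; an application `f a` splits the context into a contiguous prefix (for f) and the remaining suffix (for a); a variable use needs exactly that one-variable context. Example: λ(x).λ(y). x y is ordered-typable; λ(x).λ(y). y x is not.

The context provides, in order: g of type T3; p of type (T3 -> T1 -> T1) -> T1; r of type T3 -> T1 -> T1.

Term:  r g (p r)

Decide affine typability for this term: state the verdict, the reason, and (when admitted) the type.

no — r ×2 used more than once (contraction)
use counts: g: 1, p: 1, r: 2
use order (left to right): r, g, p, r
typing: the term checks, with type T1
all disciplines: ordered ✗, linear ✗, affine ✗, relevant ✓, unrestricted ✓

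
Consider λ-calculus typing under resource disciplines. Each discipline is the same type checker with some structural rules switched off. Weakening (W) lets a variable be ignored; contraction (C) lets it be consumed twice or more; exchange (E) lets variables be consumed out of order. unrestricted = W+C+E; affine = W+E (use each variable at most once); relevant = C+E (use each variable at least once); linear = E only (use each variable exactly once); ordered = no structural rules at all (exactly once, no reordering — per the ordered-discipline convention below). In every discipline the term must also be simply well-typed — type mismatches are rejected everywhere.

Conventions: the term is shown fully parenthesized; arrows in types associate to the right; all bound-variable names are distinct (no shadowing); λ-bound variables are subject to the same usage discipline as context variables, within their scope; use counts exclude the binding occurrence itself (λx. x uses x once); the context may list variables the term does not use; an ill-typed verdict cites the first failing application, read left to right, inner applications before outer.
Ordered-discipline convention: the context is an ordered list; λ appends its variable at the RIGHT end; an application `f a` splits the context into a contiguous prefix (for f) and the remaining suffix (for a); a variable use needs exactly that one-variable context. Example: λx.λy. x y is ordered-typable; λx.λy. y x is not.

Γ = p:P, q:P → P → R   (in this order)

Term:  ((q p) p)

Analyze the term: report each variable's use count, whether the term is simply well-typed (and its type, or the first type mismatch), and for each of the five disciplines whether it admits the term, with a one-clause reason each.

usage: p=2; q=1
left-to-right use order: q, p, p
typing: the term checks, with type R
ordered: ✗, needs contraction — p ×2
linear: ✗, needs contraction — p ×2
affine: ✗, needs contraction — p ×2
relevant: ✓, at least one use each (p, q)
unrestricted: ✓, simply typable at R; W, C, E all held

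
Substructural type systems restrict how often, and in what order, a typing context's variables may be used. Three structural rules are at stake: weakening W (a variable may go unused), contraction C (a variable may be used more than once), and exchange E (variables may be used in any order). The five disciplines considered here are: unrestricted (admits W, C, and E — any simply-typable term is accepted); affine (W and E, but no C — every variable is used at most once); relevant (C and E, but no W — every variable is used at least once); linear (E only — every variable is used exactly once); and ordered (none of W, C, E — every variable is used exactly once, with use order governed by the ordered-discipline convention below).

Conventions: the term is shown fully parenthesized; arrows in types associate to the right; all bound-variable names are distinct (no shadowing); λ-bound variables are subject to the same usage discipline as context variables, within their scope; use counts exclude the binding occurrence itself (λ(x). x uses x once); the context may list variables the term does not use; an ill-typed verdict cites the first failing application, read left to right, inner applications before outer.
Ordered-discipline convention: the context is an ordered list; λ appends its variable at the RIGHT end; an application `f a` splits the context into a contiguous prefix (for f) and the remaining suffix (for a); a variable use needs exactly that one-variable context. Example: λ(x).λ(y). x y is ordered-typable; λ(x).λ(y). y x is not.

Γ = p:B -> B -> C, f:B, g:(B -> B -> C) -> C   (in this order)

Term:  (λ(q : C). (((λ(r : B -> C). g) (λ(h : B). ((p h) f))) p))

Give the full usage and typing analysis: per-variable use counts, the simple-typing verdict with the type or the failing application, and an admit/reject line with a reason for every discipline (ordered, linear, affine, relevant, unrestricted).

usage: p=2, f=1, g=1, q (bound)=0, r (bound)=0, h (bound)=1
order of uses: g, p, h, f, p
typing: ✓ — C -> C
ordered: ✗ — uses contraction: p ×2; q, r never used (weakening)
linear: ✗ — uses contraction: p ×2; q, r never used (weakening)
affine: ✗ — uses contraction: p ×2
relevant: ✗ — q, r never used (weakening)
unrestricted: ✓ — typability at C -> C is all that's needed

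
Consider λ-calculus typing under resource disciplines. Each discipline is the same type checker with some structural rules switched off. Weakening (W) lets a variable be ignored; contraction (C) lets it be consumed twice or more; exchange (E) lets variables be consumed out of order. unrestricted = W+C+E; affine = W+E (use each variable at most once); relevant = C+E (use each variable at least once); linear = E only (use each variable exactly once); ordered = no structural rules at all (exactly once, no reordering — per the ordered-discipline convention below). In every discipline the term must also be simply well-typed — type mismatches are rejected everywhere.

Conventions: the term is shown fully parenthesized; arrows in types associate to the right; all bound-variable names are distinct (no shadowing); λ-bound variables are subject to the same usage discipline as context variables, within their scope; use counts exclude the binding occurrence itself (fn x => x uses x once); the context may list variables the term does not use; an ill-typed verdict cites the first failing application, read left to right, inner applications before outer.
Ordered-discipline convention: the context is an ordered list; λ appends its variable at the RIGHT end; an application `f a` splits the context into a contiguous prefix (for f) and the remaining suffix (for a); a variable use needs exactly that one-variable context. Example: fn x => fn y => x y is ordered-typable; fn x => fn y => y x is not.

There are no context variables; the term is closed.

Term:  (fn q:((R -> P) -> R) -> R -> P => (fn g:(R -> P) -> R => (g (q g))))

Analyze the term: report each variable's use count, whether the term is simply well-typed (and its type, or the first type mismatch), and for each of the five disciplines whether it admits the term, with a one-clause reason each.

counts: q (bound)=1, g (bound)=2
uses in reading order: g, q, g
typing: well-typed at (((R -> P) -> R) -> R -> P) -> ((R -> P) -> R) -> R
ordered: ✗, uses contraction: g ×2
linear: ✗, uses contraction: g ×2
affine: ✗, uses contraction: g ×2
relevant: ✓, at least one use each (q, g)
unrestricted: ✓, type-checks ((((R -> P) -> R) -> R -> P) -> ((R -> P) -> R) -> R) and nothing is barred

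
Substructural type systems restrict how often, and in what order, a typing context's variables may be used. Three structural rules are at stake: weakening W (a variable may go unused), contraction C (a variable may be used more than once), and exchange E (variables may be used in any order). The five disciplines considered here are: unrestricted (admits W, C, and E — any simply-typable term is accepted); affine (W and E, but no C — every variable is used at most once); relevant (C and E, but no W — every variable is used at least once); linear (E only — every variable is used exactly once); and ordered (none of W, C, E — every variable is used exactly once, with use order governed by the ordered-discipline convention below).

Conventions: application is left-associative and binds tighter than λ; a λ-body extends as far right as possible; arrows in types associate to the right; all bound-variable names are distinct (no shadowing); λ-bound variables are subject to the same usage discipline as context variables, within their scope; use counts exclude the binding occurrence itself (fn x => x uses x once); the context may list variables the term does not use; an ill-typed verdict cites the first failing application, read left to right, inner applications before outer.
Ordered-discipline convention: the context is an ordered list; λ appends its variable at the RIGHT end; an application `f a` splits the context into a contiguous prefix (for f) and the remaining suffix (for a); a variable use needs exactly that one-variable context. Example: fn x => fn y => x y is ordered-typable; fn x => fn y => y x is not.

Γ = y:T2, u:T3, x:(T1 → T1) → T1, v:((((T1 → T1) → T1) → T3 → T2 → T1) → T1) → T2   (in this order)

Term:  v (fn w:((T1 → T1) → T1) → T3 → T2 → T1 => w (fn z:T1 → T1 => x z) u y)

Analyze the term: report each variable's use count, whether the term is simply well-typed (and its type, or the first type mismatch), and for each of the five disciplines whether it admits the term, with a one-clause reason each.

usage: y=1, u=1, x=1, v=1, w (bound)=1, z (bound)=1
uses in reading order: v, w, x, z, u, y
typing: ✓ — T2
ordered: ✗, no ordered split (uses run v, w, x, z, u, y)
linear: ✓, single use per variable (y, u, x, v, w, z)
affine: ✓, no duplicate uses among y, u, x, v, w, z
relevant: ✓, none of y, u, x, v, w, z goes unused
unrestricted: ✓, well-typed at T2; no restrictions here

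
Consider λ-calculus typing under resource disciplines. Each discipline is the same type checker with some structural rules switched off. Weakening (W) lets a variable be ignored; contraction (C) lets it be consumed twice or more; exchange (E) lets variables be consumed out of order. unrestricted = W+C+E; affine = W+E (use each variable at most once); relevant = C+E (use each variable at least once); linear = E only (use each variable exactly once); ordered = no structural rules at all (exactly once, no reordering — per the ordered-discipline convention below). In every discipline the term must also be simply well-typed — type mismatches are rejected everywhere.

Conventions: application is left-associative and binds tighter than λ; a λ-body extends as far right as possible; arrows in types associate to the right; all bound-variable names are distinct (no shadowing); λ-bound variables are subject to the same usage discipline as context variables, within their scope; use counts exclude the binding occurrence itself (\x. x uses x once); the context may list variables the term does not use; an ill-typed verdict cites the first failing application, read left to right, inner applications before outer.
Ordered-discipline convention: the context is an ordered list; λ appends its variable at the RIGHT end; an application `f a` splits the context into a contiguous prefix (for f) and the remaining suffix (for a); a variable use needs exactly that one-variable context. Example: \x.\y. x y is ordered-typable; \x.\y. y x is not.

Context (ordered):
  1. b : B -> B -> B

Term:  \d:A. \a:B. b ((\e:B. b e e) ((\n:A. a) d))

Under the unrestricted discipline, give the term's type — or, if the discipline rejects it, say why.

term : A -> B -> B -> B
usage: b=2; d (bound)=1; a (bound)=1; e (bound)=2; n (bound)=0
uses in reading order: b, b, e, e, a, d
typing: ✓ — A -> B -> B -> B
all disciplines: ordered ✗, linear ✗, affine ✗, relevant ✗, unrestricted ✓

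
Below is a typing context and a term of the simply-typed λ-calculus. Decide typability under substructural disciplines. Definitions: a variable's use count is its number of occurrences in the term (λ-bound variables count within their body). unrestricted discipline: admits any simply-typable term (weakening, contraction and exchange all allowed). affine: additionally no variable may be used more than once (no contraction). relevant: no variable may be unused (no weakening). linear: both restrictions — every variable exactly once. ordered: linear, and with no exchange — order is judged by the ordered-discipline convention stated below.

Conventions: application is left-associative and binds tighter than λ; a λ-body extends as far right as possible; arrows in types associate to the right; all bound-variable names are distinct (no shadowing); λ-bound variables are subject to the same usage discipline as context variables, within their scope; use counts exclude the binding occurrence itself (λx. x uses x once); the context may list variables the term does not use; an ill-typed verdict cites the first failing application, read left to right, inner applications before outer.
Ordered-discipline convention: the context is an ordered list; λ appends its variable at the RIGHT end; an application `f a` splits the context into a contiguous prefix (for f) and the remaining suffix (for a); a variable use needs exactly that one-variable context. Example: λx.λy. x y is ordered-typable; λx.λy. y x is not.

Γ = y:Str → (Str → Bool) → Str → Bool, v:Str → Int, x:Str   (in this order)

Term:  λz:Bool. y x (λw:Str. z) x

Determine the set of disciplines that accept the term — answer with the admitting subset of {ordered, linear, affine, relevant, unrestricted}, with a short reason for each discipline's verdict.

admitted in: unrestricted
usage: y=1, v=0, x=2, z (bound)=1, w (bound)=0
order of uses: y, x, z, x
typing: well-typed — term : Bool → Bool
ordered: ✗, repeated use of x ×2; v, w left unused
linear: ✗, repeated use of x ×2; v, w left unused
affine: ✗, repeated use of x ×2
relevant: ✗, v, w left unused
unrestricted: ✓, simply typable at Bool → Bool; W, C, E all held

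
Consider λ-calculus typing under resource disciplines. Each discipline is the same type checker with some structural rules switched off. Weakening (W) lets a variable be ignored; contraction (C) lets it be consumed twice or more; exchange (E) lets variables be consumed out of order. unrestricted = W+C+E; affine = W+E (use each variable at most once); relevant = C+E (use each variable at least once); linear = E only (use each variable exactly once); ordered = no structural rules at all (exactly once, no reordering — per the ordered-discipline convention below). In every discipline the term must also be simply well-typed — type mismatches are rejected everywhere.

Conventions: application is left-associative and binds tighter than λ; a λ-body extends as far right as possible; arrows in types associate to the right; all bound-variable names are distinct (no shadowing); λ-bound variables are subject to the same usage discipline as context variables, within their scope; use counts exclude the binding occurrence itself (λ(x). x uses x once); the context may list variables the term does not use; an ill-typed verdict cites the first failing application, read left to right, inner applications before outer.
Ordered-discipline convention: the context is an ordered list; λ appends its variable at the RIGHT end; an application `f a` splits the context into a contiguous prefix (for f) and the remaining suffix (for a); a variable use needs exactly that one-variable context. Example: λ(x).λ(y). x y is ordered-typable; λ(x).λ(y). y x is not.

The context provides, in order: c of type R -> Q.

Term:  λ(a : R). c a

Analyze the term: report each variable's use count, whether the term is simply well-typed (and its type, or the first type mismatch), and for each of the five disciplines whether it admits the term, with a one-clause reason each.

counts: c: 1, a [bound]: 1
uses in reading order: c, a
typing: the term checks, with type R -> Q
ordered: ✓, single-use (c, a), ordered derivation ok
linear: ✓, each of c, a used exactly once
affine: ✓, no duplicate uses among c, a
relevant: ✓, at least one use each (c, a)
unrestricted: ✓, typability at R -> Q is all that's needed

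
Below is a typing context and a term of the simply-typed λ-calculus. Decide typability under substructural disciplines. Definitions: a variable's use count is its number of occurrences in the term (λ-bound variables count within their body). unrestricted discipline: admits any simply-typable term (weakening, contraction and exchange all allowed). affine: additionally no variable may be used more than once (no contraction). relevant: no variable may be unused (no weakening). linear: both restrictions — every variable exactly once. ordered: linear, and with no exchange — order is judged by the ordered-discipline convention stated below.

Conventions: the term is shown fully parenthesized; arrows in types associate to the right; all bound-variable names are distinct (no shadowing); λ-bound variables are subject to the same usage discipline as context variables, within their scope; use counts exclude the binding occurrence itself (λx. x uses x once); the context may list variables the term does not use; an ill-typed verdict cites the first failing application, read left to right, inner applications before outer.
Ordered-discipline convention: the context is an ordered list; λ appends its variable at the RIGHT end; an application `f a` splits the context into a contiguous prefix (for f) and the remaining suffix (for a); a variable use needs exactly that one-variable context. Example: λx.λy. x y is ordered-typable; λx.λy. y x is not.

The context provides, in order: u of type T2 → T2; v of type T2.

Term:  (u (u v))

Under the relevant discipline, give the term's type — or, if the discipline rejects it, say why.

term : T2
use counts: u=2, v=1
use order (left to right): u, u, v
typing: well-typed at T2
across the five disciplines: ordered ✗; linear ✗; affine ✗; relevant ✓; unrestricted ✓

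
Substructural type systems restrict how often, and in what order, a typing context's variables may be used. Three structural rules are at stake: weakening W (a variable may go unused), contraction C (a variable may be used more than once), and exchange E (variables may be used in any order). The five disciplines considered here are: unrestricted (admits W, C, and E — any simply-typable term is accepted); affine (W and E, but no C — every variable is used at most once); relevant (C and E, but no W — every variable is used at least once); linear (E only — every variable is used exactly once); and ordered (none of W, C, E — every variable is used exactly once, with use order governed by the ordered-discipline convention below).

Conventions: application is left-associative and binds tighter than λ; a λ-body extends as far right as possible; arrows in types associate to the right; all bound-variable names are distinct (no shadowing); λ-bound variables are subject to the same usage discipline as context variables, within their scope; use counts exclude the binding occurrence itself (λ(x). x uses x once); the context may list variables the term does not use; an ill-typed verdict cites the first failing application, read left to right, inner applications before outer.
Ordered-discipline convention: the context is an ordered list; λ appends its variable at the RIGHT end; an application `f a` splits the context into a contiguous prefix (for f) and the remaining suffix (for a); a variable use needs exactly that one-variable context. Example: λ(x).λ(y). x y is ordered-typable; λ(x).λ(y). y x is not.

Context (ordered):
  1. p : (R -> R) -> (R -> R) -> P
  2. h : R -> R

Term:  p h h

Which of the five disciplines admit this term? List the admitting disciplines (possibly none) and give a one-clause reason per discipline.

accepted by: relevant, unrestricted
usage: p: 1×; h: 2×
use order (left to right): p, h, h
typing: well-typed — term : P
ordered: ✗, uses contraction: h ×2
linear: ✗, uses contraction: h ×2
affine: ✗, uses contraction: h ×2
relevant: ✓, p, h: all used, weakening unneeded
unrestricted: ✓, type-checks (P) and nothing is barred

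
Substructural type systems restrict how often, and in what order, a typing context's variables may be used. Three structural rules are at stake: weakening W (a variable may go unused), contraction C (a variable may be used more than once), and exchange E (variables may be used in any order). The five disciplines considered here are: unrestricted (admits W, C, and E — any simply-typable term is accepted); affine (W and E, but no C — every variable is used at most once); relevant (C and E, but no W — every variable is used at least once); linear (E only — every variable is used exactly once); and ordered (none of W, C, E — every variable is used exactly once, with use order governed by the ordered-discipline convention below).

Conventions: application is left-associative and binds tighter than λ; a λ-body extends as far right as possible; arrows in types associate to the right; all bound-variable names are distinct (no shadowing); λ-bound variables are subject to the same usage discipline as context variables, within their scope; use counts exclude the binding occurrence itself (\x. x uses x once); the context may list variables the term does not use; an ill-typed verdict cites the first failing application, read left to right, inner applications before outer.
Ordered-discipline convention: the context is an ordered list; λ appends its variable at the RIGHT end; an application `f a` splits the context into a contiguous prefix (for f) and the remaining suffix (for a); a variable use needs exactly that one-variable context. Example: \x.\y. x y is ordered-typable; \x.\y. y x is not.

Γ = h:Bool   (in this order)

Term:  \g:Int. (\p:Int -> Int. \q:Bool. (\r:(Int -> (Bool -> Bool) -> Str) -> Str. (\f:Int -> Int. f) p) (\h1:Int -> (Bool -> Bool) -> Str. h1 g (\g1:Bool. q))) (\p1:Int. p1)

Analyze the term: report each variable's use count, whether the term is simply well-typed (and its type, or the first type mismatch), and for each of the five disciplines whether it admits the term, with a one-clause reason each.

variable uses: h: 0; g [bound]: 1; p [bound]: 1; q [bound]: 1; r [bound]: 0; f [bound]: 1; h1 [bound]: 1; g1 [bound]: 0; p1 [bound]: 1
left-to-right use order: f, p, h1, g, q, p1
typing: well-typed at Int -> Bool -> Int -> Int
ordered: ✗, h, r, g1 left unused
linear: ✗, h, r, g1 left unused
affine: ✓, h, g, p, q, r, f, h1, g1, p1: no repeats, contraction unneeded
relevant: ✗, h, r, g1 left unused
unrestricted: ✓, type-checks (Int -> Bool -> Int -> Int) and nothing is barred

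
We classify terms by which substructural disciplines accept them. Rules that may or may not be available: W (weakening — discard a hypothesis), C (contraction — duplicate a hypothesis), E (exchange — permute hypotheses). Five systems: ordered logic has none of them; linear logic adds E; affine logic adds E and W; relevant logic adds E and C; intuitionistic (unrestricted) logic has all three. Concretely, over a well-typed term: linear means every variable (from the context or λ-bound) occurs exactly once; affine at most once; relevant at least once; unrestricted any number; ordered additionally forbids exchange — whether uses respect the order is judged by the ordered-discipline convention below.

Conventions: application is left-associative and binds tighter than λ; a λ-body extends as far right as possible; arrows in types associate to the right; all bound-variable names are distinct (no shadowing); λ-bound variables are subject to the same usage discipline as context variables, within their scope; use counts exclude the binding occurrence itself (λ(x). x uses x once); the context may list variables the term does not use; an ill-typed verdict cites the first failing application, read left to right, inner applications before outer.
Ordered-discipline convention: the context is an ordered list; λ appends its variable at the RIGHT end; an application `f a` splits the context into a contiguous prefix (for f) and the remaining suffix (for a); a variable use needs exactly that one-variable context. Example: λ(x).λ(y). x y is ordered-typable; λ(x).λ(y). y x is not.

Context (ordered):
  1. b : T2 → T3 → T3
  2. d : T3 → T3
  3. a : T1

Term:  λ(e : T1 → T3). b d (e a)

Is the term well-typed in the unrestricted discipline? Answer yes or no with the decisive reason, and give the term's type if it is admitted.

no — not simply typable
usage: b ×1; d ×1; a ×1; e [bound] ×1
uses in reading order: b, d, e, a
typing: ill-typed: an argument T3 → T3 mismatches the expected T2
across the five disciplines: ordered ✗ | linear ✗ | affine ✗ | relevant ✗ | unrestricted ✗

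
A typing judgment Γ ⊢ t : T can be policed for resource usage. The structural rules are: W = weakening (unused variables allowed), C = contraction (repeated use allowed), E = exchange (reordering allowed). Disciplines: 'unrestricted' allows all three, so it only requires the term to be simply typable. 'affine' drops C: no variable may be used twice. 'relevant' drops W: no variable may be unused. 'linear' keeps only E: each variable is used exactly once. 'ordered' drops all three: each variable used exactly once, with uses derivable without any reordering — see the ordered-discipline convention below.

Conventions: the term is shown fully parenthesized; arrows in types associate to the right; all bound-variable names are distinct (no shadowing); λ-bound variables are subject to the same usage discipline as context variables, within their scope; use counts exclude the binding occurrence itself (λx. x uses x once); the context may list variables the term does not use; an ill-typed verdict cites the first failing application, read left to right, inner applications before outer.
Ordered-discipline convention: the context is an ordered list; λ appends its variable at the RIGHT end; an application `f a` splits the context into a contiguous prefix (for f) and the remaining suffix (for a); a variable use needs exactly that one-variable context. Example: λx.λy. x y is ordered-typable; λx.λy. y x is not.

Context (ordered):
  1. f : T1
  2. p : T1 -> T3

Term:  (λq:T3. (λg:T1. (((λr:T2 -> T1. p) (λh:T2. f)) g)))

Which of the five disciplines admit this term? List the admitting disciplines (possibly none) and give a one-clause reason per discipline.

accepted by: affine, unrestricted
counts: f ×1, p ×1, q (λ-bound) ×0, g (λ-bound) ×1, r (λ-bound) ×0, h (λ-bound) ×0
use order (left to right): p, f, g
typing: well-typed — term : T3 -> T1 -> T3
ordered ✗ (unused: q, r, h — weakening required)
linear ✗ (unused: q, r, h — weakening required)
affine ✓ (no duplicate uses among f, p, q, g, r, h)
relevant ✗ (unused: q, r, h — weakening required)
unrestricted ✓ (well-typed at T3 -> T1 -> T3; no restrictions here)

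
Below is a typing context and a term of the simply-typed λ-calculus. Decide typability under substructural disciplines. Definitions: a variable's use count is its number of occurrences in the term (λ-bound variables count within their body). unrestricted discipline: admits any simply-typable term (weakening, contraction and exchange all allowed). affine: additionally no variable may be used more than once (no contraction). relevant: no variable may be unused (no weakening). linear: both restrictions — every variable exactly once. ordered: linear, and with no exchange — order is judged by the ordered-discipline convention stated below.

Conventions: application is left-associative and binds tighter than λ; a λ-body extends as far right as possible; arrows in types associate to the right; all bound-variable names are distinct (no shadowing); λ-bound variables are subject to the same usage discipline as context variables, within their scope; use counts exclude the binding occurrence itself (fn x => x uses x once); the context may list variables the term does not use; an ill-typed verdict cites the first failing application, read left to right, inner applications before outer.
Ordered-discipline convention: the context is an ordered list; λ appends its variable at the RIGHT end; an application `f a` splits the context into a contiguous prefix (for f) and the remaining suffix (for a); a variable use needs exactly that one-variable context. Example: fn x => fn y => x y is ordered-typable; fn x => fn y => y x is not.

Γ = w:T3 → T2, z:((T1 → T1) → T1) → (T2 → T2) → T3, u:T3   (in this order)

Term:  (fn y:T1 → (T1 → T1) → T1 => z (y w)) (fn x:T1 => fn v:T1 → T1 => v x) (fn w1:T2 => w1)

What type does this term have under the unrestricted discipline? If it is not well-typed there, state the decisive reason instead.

not well-typed under unrestricted — a type mismatch blocks all five
use counts: w ×1; z ×1; u ×0; y (bound) ×1; x (bound) ×1; v (bound) ×1; w1 (bound) ×1
left-to-right use order: z, y, w, v, x, w1
typing: ill-typed: an application expects T1 but receives T3 → T2
across the five disciplines: ordered ✗ | linear ✗ | affine ✗ | relevant ✗ | unrestricted ✗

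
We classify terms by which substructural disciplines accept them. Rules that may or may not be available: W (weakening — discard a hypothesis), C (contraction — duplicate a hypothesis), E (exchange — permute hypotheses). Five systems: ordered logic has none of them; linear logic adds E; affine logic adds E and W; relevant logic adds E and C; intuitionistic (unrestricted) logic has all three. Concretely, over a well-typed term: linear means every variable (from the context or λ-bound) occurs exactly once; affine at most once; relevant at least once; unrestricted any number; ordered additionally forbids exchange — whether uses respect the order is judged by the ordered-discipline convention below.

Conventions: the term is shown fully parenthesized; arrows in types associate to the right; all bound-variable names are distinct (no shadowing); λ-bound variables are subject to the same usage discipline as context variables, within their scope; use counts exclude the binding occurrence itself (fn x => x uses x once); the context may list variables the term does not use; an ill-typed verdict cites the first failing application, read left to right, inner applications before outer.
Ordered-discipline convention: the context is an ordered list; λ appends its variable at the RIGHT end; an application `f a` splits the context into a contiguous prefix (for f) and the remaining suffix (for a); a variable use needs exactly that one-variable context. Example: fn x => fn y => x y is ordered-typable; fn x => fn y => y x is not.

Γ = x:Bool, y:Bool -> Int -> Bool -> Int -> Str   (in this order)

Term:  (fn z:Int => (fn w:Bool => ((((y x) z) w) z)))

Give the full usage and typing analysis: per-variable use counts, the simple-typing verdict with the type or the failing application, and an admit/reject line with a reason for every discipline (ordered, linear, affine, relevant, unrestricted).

counts: x=1, y=1, z (λ-bound)=2, w (λ-bound)=1
uses in reading order: y, x, z, w, z
typing: well-typed at Int -> Bool -> Str
ordered ✗ (repeated use of z ×2)
linear ✗ (repeated use of z ×2)
affine ✗ (repeated use of z ×2)
relevant ✓ (at least one use each (x, y, z, w))
unrestricted ✓ (type-checks (Int -> Bool -> Str) and nothing is barred)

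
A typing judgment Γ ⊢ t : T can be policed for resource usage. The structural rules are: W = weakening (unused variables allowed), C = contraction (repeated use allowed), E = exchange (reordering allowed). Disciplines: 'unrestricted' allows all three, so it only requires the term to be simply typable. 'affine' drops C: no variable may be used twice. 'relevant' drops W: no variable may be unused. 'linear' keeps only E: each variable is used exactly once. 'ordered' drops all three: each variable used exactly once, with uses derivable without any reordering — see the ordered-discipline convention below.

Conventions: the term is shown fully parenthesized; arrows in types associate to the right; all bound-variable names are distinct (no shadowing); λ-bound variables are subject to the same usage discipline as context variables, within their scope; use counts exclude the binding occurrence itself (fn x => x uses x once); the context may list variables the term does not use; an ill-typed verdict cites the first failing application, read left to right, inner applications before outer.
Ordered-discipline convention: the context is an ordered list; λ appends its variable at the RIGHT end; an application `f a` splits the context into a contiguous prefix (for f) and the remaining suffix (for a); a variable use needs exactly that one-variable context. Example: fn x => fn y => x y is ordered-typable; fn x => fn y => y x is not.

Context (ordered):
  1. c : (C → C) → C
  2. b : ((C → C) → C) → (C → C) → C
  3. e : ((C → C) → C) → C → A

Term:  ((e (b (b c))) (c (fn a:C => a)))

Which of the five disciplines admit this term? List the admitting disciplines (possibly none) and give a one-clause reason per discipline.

admitted in: relevant, unrestricted
use counts: c=2, b=2, e=1, a (λ-bound)=1
left-to-right use order: e, b, b, c, c, a
typing: well-typed — term : A
ordered ✗ (c ×2, b ×2 used more than once (contraction))
linear ✗ (c ×2, b ×2 used more than once (contraction))
affine ✗ (c ×2, b ×2 used more than once (contraction))
relevant ✓ (every one of c, b, e, a appears)
unrestricted ✓ (simply typable at A; W, C, E all held)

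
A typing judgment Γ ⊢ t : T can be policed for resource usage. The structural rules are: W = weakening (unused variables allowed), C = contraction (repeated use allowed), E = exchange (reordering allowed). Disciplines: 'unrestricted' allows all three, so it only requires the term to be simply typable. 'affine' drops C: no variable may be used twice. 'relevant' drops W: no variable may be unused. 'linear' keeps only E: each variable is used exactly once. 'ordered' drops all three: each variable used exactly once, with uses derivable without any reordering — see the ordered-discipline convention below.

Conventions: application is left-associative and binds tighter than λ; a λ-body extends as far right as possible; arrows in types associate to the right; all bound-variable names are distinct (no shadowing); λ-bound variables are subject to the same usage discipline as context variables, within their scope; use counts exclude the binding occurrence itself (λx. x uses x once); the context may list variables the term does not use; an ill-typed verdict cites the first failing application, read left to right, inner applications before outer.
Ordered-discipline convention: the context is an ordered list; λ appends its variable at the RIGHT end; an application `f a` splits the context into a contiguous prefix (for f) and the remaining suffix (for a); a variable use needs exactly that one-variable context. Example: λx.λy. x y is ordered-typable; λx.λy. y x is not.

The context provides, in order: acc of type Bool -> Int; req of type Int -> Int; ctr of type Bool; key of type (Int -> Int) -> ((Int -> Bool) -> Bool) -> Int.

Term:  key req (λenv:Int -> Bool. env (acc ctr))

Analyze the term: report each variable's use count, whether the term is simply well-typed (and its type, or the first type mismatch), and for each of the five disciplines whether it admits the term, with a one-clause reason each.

counts: acc: 1, req: 1, ctr: 1, key: 1, env (λ-bound): 1
order of uses: key, req, env, acc, ctr
typing: well-typed — term : Int
ordered ✗ (no contiguous prefix/suffix split fits key, req, env, acc, ctr)
linear ✓ (each of acc, req, ctr, key, env used exactly once)
affine ✓ (at most one use each (acc, req, ctr, key, env))
relevant ✓ (acc, req, ctr, key, env: all used, weakening unneeded)
unrestricted ✓ (type-checks (Int) and nothing is barred)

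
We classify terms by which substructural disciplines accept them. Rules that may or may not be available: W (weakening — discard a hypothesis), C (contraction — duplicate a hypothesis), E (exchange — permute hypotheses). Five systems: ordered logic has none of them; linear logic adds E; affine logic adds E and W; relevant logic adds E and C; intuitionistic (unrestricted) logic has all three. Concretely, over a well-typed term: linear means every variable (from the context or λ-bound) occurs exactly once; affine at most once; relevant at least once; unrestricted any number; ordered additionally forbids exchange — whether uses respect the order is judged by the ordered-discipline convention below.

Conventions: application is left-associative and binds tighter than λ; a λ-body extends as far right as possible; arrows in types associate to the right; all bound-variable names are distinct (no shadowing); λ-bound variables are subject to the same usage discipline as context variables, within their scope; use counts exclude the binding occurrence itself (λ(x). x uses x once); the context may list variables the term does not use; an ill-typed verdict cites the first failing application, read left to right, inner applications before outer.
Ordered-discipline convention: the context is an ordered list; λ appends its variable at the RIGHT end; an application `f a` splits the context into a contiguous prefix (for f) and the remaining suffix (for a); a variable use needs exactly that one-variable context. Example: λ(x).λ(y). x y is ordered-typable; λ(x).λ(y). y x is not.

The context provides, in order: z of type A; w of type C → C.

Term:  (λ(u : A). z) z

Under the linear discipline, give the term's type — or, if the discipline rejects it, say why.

not well-typed under linear — z ×2 used more than once (contraction); needs weakening: w, u unused
counts: z=2, w=0, u (λ-bound)=0
left-to-right use order: z, z
typing: well-typed at A
summary: ordered ✗; linear ✗; affine ✗; relevant ✗; unrestricted ✓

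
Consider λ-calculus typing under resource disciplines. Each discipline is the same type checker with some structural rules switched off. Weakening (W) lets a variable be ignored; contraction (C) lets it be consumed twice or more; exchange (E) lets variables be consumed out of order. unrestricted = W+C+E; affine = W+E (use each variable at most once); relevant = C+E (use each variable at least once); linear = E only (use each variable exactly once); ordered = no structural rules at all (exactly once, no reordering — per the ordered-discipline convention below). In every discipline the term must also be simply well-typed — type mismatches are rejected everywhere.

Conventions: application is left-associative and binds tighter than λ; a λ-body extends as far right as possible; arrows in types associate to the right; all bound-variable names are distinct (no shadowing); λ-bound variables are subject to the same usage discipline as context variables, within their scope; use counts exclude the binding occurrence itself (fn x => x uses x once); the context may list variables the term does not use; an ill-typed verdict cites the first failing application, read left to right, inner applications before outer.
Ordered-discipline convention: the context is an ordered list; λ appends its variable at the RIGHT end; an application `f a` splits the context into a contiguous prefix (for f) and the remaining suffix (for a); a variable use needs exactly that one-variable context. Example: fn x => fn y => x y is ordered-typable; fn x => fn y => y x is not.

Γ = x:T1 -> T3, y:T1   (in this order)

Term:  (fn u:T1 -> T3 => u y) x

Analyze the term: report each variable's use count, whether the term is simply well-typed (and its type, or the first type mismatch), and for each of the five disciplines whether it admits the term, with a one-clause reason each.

usage: x=1, y=1, u (λ-bound)=1
left-to-right use order: u, y, x
typing: the term checks, with type T3
ordered: ✗, no ordered split (uses run u, y, x)
linear: ✓, single use per variable (x, y, u)
affine: ✓, no duplicate uses among x, y, u
relevant: ✓, none of x, y, u goes unused
unrestricted: ✓, simply typable at T3; W, C, E all held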